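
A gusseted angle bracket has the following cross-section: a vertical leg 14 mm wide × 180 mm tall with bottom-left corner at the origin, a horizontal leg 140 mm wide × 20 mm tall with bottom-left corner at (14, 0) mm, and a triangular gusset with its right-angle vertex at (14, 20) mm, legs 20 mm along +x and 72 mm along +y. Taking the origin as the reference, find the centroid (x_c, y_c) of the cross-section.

vertical leg: A = 14 × 180 = 2520.00, centroid at (7.00, 90.00).
horizontal leg: A = 140 × 20 = 2800.00, centroid at (84.00, 10.00).
gusset: A = ½·20·72 = 720.00, centroid at (20.67, 44.00).
ΣA = 6040.00 mm², ΣAx_c = 267720.00 mm³, ΣAy_c = 286480.00 mm³.
x_c = 267720.00/6040.00 = 44.32 mm; y_c = 286480.00/6040.00 = 47.43 mm.

x_c = 44.32 mm, y_c = 47.43 mm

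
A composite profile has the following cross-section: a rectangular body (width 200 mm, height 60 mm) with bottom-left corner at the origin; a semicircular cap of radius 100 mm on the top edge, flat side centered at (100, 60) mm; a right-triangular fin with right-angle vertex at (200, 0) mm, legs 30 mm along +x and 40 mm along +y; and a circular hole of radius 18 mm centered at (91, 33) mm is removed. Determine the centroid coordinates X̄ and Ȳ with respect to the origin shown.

rectangular body: A = 200 × 60 = 12000.00, centroid at (100.00, 30.00).
semicircular top: A = ½π·100² = 15707.96, centroid at (100.00, 102.44).
triangular fin: A = ½·30·40 = 600.00, centroid at (210.00, 13.33).
hole: A = −π·18² = -1017.88, centroid at (91.00, 33.00).
ΣA = 27290.09 mm², ΣAX̄ = 2804169.61 mm³, ΣAȲ = 1943554.55 mm³.
X̄ = 2804169.61/27290.09 = 102.75 mm; Ȳ = 1943554.55/27290.09 = 71.22 mm.

X̄ = 102.75 mm, Ȳ = 71.22 mm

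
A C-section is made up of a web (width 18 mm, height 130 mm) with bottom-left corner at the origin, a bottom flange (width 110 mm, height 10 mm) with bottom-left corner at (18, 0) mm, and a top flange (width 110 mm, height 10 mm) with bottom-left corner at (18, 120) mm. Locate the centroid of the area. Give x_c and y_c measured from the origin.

Part | A | x̄ᵢ | ȳᵢ | A·x̄ᵢ | A·ȳᵢ
web | 2340.00 | 9.00 | 65.00 | 21060.00 | 152100.00
bottom flange | 1100.00 | 73.00 | 5.00 | 80300.00 | 5500.00
top flange | 1100.00 | 73.00 | 125.00 | 80300.00 | 137500.00
Σ | 4540.00 |  |  | 181660.00 | 295100.00
x_c = 181660.00 / 4540.00 = 40.01 mm
y_c = 295100.00 / 4540.00 = 65.00 mm

x_c = 40.01 mm, y_c = 65.00 mm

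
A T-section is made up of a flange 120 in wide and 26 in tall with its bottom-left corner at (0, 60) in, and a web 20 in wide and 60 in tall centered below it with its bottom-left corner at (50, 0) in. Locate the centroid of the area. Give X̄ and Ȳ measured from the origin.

X̄ = 60.00 in, Ȳ = 61.06 in

web: A = 20 × 60 = 1200.00, centroid at (60.00, 30.00).
flange: A = 120 × 26 = 3120.00, centroid at (60.00, 73.00).
ΣA = 4320.00 in², ΣAX̄ = 259200.00 in³, ΣAȲ = 263760.00 in³.
X̄ = 259200.00/4320.00 = 60.00 in; Ȳ = 263760.00/4320.00 = 61.06 in.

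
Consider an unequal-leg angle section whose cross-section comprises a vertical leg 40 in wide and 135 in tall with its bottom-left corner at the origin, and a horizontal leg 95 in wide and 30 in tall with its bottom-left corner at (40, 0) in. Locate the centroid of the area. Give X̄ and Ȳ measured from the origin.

vertical leg: A = 40 × 135 = 5400.00, centroid at (20.00, 67.50).
horizontal leg: A = 95 × 30 = 2850.00, centroid at (87.50, 15.00).
ΣA = 8250.00 in²
ΣAX̄ = (5400.00)(20.00) + (2850.00)(87.50) = 357375.00 in³
ΣAȲ = (5400.00)(67.50) + (2850.00)(15.00) = 407250.00 in³
X̄ = 357375.00 / 8250.00 = 43.32 in
Ȳ = 407250.00 / 8250.00 = 49.36 in

X̄ = 43.32 in, Ȳ = 49.36 in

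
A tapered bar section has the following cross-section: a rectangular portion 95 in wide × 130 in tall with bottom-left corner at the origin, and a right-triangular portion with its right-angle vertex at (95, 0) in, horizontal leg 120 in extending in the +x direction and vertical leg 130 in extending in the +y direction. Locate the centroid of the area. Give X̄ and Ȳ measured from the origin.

X̄ = 81.37 in, Ȳ = 56.61 in

Part | A | x̄ᵢ | ȳᵢ | A·x̄ᵢ | A·ȳᵢ
rectangular portion | 12350.00 | 47.50 | 65.00 | 586625.00 | 802750.00
triangular portion | 7800.00 | 135.00 | 43.33 | 1053000.00 | 338000.00
Σ | 20150.00 |  |  | 1639625.00 | 1140750.00
X̄ = 1639625.00 / 20150.00 = 81.37 in
Ȳ = 1140750.00 / 20150.00 = 56.61 in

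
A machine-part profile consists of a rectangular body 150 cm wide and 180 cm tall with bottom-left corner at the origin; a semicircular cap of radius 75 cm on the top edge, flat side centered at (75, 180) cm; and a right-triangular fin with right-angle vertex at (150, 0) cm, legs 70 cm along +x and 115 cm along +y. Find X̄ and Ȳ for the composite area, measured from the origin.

X̄ = 84.93 cm, Ȳ = 111.79 cm

rectangular body: A = 150 × 180 = 27000.00, centroid at (75.00, 90.00).
semicircular top: A = ½π·75² = 8835.73, centroid at (75.00, 211.83).
triangular fin: A = ½·70·115 = 4025.00, centroid at (173.33, 38.33).
ΣA = 39860.73 cm², ΣAX̄ = 3385346.37 cm³, ΣAȲ = 4455972.95 cm³.
X̄ = 3385346.37/39860.73 = 84.93 cm; Ȳ = 4455972.95/39860.73 = 111.79 cm.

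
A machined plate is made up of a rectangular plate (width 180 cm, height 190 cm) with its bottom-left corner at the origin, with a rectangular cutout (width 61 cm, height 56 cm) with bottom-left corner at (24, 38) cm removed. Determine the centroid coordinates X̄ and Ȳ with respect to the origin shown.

X̄ = 93.94 cm, Ȳ = 98.22 cm

plate: A = 180 × 190 = 34200.00, centroid at (90.00, 95.00).
hole: A = −(61 × 56) = -3416.00, centroid at (54.50, 66.00).
ΣA = 30784.00 cm²
ΣAX̄ = (34200.00)(90.00) + (-3416.00)(54.50) = 2891828.00 cm³
ΣAȲ = (34200.00)(95.00) + (-3416.00)(66.00) = 3023544.00 cm³
X̄ = 2891828.00 / 30784.00 = 93.94 cm
Ȳ = 3023544.00 / 30784.00 = 98.22 cm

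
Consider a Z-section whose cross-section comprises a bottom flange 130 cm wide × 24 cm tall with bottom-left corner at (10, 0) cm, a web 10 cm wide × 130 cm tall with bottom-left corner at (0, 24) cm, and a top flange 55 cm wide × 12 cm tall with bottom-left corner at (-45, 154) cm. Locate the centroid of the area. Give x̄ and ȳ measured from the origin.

bottom flange: A = 130 × 24 = 3120.00, centroid at (75.00, 12.00).
web: A = 10 × 130 = 1300.00, centroid at (5.00, 89.00).
top flange: A = 55 × 12 = 660.00, centroid at (-17.50, 160.00).
ΣA = 5080.00 cm²
ΣAx̄ = (3120.00)(75.00) + (1300.00)(5.00) + (660.00)(-17.50) = 228950.00 cm³
ΣAȳ = (3120.00)(12.00) + (1300.00)(89.00) + (660.00)(160.00) = 258740.00 cm³
x̄ = 228950.00 / 5080.00 = 45.07 cm
ȳ = 258740.00 / 5080.00 = 50.93 cm

x̄ = 45.07 cm, ȳ = 50.93 cm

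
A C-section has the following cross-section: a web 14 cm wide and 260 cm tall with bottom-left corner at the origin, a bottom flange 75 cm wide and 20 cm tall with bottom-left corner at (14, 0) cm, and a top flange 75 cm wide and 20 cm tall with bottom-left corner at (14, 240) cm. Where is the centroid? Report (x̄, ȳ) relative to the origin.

web: A = 14 × 260 = 3640.00, centroid at (7.00, 130.00).
bottom flange: A = 75 × 20 = 1500.00, centroid at (51.50, 10.00).
top flange: A = 75 × 20 = 1500.00, centroid at (51.50, 250.00).
ΣA = 6640.00 cm², ΣAx̄ = 179980.00 cm³, ΣAȳ = 863200.00 cm³.
x̄ = 179980.00/6640.00 = 27.11 cm; ȳ = 863200.00/6640.00 = 130.00 cm.

x̄ = 27.11 cm, ȳ = 130.00 cm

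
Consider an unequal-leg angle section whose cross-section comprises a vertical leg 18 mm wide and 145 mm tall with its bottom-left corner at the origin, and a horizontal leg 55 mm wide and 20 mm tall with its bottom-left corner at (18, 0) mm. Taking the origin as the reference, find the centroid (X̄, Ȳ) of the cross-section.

X̄ = 19.82 mm, Ȳ = 53.97 mm

Part | A | x̄ᵢ | ȳᵢ | A·x̄ᵢ | A·ȳᵢ
vertical leg | 2610.00 | 9.00 | 72.50 | 23490.00 | 189225.00
horizontal leg | 1100.00 | 45.50 | 10.00 | 50050.00 | 11000.00
Σ | 3710.00 |  |  | 73540.00 | 200225.00
X̄ = 73540.00 / 3710.00 = 19.82 mm
Ȳ = 200225.00 / 3710.00 = 53.97 mm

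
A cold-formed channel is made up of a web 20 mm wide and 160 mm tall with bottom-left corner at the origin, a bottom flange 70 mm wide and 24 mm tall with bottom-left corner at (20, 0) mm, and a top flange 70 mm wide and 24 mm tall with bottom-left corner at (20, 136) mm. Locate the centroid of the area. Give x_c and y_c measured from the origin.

x_c = 33.05 mm, y_c = 80.00 mm

web: A = 20 × 160 = 3200.00, centroid at (10.00, 80.00).
bottom flange: A = 70 × 24 = 1680.00, centroid at (55.00, 12.00).
top flange: A = 70 × 24 = 1680.00, centroid at (55.00, 148.00).
ΣA = 6560.00 mm², ΣAx_c = 216800.00 mm³, ΣAy_c = 524800.00 mm³.
x_c = 216800.00/6560.00 = 33.05 mm; y_c = 524800.00/6560.00 = 80.00 mm.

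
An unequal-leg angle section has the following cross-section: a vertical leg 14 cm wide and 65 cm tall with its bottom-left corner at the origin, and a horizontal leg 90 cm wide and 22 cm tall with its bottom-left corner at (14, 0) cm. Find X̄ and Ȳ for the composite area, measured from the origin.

Part | A | x̄ᵢ | ȳᵢ | A·x̄ᵢ | A·ȳᵢ
vertical leg | 910.00 | 7.00 | 32.50 | 6370.00 | 29575.00
horizontal leg | 1980.00 | 59.00 | 11.00 | 116820.00 | 21780.00
Σ | 2890.00 |  |  | 123190.00 | 51355.00
X̄ = 123190.00 / 2890.00 = 42.63 cm
Ȳ = 51355.00 / 2890.00 = 17.77 cm

X̄ = 42.63 cm, Ȳ = 17.77 cm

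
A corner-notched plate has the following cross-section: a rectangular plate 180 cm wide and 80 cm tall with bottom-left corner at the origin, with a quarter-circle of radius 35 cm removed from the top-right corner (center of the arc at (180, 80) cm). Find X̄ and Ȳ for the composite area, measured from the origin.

Part | A | x̄ᵢ | ȳᵢ | A·x̄ᵢ | A·ȳᵢ
plate | 14400.00 | 90.00 | 40.00 | 1296000.00 | 576000.00
removed quarter-circle | -962.11 | 165.15 | 65.15 | -158888.63 | -62677.35
Σ | 13437.89 |  |  | 1137111.37 | 513322.65
X̄ = 1137111.37 / 13437.89 = 84.62 cm
Ȳ = 513322.65 / 13437.89 = 38.20 cm

X̄ = 84.62 cm, Ȳ = 38.20 cm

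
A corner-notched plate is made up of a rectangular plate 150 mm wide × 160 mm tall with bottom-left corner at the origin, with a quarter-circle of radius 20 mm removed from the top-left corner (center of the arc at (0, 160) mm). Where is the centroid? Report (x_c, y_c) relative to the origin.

plate: A = 150 × 160 = 24000.00, centroid at (75.00, 80.00).
removed quarter-circle: A = −¼π·20² = -314.16, centroid at (8.49, 151.51).
ΣA = 23685.84 mm²
ΣAx_c = (24000.00)(75.00) + (-314.16)(8.49) = 1797333.33 mm³
ΣAy_c = (24000.00)(80.00) + (-314.16)(151.51) = 1872401.18 mm³
x_c = 1797333.33 / 23685.84 = 75.88 mm
y_c = 1872401.18 / 23685.84 = 79.05 mm

x_c = 75.88 mm, y_c = 79.05 mm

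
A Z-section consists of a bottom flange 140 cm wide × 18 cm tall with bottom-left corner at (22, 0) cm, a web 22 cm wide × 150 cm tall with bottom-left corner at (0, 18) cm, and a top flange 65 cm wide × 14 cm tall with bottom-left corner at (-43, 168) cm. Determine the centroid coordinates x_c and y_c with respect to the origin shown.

bottom flange: A = 140 × 18 = 2520.00, centroid at (92.00, 9.00).
web: A = 22 × 150 = 3300.00, centroid at (11.00, 93.00).
top flange: A = 65 × 14 = 910.00, centroid at (-10.50, 175.00).
ΣA = 6730.00 cm²
ΣAx_c = (2520.00)(92.00) + (3300.00)(11.00) + (910.00)(-10.50) = 258585.00 cm³
ΣAy_c = (2520.00)(9.00) + (3300.00)(93.00) + (910.00)(175.00) = 488830.00 cm³
x_c = 258585.00 / 6730.00 = 38.42 cm
y_c = 488830.00 / 6730.00 = 72.63 cm

x_c = 38.42 cm, y_c = 72.63 cm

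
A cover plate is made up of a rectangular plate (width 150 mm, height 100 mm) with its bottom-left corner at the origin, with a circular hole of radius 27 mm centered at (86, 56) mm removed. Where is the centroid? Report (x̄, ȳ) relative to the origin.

plate: A = 150 × 100 = 15000.00, centroid at (75.00, 50.00).
hole: A = −π·27² = -2290.22, centroid at (86.00, 56.00).
ΣA = 12709.78 mm²
ΣAx̄ = (15000.00)(75.00) + (-2290.22)(86.00) = 928040.99 mm³
ΣAȳ = (15000.00)(50.00) + (-2290.22)(56.00) = 621747.62 mm³
x̄ = 928040.99 / 12709.78 = 73.02 mm
ȳ = 621747.62 / 12709.78 = 48.92 mm

x̄ = 73.02 mm, ȳ = 48.92 mm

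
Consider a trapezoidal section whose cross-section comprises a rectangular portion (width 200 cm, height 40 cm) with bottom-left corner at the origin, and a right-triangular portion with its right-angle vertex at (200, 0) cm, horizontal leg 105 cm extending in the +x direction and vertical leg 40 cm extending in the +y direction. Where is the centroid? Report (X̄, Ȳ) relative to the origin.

rectangular portion: A = 200 × 40 = 8000.00, centroid at (100.00, 20.00).
triangular portion: A = ½·105·40 = 2100.00, centroid at (235.00, 13.33).
ΣA = 10100.00 cm², ΣAX̄ = 1293500.00 cm³, ΣAȲ = 188000.00 cm³.
X̄ = 1293500.00/10100.00 = 128.07 cm; Ȳ = 188000.00/10100.00 = 18.61 cm.

X̄ = 128.07 cm, Ȳ = 18.61 cm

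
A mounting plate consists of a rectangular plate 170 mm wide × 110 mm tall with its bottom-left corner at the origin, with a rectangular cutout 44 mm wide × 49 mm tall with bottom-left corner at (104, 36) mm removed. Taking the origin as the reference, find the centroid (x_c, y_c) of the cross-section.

x_c = 79.66 mm, y_c = 54.28 mm

Part | A | x̄ᵢ | ȳᵢ | A·x̄ᵢ | A·ȳᵢ
plate | 18700.00 | 85.00 | 55.00 | 1589500.00 | 1028500.00
hole | -2156.00 | 126.00 | 60.50 | -271656.00 | -130438.00
Σ | 16544.00 |  |  | 1317844.00 | 898062.00
x_c = 1317844.00 / 16544.00 = 79.66 mm
y_c = 898062.00 / 16544.00 = 54.28 mm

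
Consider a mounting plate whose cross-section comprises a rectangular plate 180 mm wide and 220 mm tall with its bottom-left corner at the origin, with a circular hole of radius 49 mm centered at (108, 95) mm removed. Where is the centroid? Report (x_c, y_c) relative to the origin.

x_c = 85.76 mm, y_c = 113.53 mm

plate: A = 180 × 220 = 39600.00, centroid at (90.00, 110.00).
hole: A = −π·49² = -7542.96, centroid at (108.00, 95.00).
ΣA = 32057.04 mm², ΣAx_c = 2749359.89 mm³, ΣAy_c = 3639418.42 mm³.
x_c = 2749359.89/32057.04 = 85.76 mm; y_c = 3639418.42/32057.04 = 113.53 mm.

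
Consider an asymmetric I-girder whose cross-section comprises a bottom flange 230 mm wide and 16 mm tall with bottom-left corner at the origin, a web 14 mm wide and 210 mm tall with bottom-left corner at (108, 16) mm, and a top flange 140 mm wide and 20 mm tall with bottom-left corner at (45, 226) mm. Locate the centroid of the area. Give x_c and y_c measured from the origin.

bottom flange: A = 230 × 16 = 3680.00, centroid at (115.00, 8.00).
web: A = 14 × 210 = 2940.00, centroid at (115.00, 121.00).
top flange: A = 140 × 20 = 2800.00, centroid at (115.00, 236.00).
ΣA = 9420.00 mm², ΣAx_c = 1083300.00 mm³, ΣAy_c = 1045980.00 mm³.
x_c = 1083300.00/9420.00 = 115.00 mm; y_c = 1045980.00/9420.00 = 111.04 mm.

x_c = 115.00 mm, y_c = 111.04 mm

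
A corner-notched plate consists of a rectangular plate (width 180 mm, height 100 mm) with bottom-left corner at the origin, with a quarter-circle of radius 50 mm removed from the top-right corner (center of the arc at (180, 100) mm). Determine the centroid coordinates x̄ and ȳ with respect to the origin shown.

plate: A = 180 × 100 = 18000.00, centroid at (90.00, 50.00).
removed quarter-circle: A = −¼π·50² = -1963.50, centroid at (158.78, 78.78).
ΣA = 16036.50 mm²
ΣAx̄ = (18000.00)(90.00) + (-1963.50)(158.78) = 1308237.49 mm³
ΣAȳ = (18000.00)(50.00) + (-1963.50)(78.78) = 745317.13 mm³
x̄ = 1308237.49 / 16036.50 = 81.58 mm
ȳ = 745317.13 / 16036.50 = 46.48 mm

x̄ = 81.58 mm, ȳ = 46.48 mm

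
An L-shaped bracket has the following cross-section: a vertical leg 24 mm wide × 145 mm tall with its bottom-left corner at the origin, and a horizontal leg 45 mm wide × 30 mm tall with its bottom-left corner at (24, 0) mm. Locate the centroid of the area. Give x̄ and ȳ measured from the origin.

vertical leg: A = 24 × 145 = 3480.00, centroid at (12.00, 72.50).
horizontal leg: A = 45 × 30 = 1350.00, centroid at (46.50, 15.00).
ΣA = 4830.00 mm²
ΣAx̄ = (3480.00)(12.00) + (1350.00)(46.50) = 104535.00 mm³
ΣAȳ = (3480.00)(72.50) + (1350.00)(15.00) = 272550.00 mm³
x̄ = 104535.00 / 4830.00 = 21.64 mm
ȳ = 272550.00 / 4830.00 = 56.43 mm

x̄ = 21.64 mm, ȳ = 56.43 mm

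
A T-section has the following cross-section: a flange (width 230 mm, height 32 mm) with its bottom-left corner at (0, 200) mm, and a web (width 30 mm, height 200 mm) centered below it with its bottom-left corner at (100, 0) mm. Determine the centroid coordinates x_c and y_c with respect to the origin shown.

web: A = 30 × 200 = 6000.00, centroid at (115.00, 100.00).
flange: A = 230 × 32 = 7360.00, centroid at (115.00, 216.00).
ΣA = 13360.00 mm², ΣAx_c = 1536400.00 mm³, ΣAy_c = 2189760.00 mm³.
x_c = 1536400.00/13360.00 = 115.00 mm; y_c = 2189760.00/13360.00 = 163.90 mm.

x_c = 115.00 mm, y_c = 163.90 mm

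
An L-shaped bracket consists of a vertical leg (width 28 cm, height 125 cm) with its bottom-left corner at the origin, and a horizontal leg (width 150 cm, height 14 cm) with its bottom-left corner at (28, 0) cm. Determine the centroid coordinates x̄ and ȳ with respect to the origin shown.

x̄ = 47.38 cm, ȳ = 41.69 cm

vertical leg: A = 28 × 125 = 3500.00, centroid at (14.00, 62.50).
horizontal leg: A = 150 × 14 = 2100.00, centroid at (103.00, 7.00).
ΣA = 5600.00 cm²
ΣAx̄ = (3500.00)(14.00) + (2100.00)(103.00) = 265300.00 cm³
ΣAȳ = (3500.00)(62.50) + (2100.00)(7.00) = 233450.00 cm³
x̄ = 265300.00 / 5600.00 = 47.38 cm
ȳ = 233450.00 / 5600.00 = 41.69 cm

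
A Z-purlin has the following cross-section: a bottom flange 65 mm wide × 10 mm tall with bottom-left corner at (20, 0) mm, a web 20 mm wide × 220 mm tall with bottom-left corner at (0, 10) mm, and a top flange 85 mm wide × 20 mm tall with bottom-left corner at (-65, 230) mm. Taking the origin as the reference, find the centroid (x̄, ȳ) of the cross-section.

x̄ = 5.91 mm, ȳ = 139.15 mm

Part | A | x̄ᵢ | ȳᵢ | A·x̄ᵢ | A·ȳᵢ
bottom flange | 650.00 | 52.50 | 5.00 | 34125.00 | 3250.00
web | 4400.00 | 10.00 | 120.00 | 44000.00 | 528000.00
top flange | 1700.00 | -22.50 | 240.00 | -38250.00 | 408000.00
Σ | 6750.00 |  |  | 39875.00 | 939250.00
x̄ = 39875.00 / 6750.00 = 5.91 mm
ȳ = 939250.00 / 6750.00 = 139.15 mm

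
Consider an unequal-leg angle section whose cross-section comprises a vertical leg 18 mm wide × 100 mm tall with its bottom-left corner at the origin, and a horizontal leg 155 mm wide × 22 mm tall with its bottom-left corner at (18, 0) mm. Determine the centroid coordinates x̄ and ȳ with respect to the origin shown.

x̄ = 65.62 mm, ȳ = 24.47 mm

vertical leg: A = 18 × 100 = 1800.00, centroid at (9.00, 50.00).
horizontal leg: A = 155 × 22 = 3410.00, centroid at (95.50, 11.00).
ΣA = 5210.00 mm², ΣAx̄ = 341855.00 mm³, ΣAȳ = 127510.00 mm³.
x̄ = 341855.00/5210.00 = 65.62 mm; ȳ = 127510.00/5210.00 = 24.47 mm.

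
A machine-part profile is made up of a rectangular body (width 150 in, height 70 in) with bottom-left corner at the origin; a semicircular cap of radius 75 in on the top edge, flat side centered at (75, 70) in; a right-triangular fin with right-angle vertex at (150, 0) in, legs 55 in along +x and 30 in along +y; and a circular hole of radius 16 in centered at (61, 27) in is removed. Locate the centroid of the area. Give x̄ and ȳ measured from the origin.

rectangular body: A = 150 × 70 = 10500.00, centroid at (75.00, 35.00).
semicircular top: A = ½π·75² = 8835.73, centroid at (75.00, 101.83).
triangular fin: A = ½·55·30 = 825.00, centroid at (168.33, 10.00).
hole: A = −π·16² = -804.25, centroid at (61.00, 27.00).
ΣA = 19356.48 in², ΣAx̄ = 1539995.59 in³, ΣAȳ = 1253786.37 in³.
x̄ = 1539995.59/19356.48 = 79.56 in; ȳ = 1253786.37/19356.48 = 64.77 in.

x̄ = 79.56 in, ȳ = 64.77 in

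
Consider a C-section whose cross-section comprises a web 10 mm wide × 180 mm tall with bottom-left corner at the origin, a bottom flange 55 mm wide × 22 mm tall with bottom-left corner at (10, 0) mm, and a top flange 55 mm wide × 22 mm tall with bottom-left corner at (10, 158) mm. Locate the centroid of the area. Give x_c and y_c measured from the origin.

web: A = 10 × 180 = 1800.00, centroid at (5.00, 90.00).
bottom flange: A = 55 × 22 = 1210.00, centroid at (37.50, 11.00).
top flange: A = 55 × 22 = 1210.00, centroid at (37.50, 169.00).
ΣA = 4220.00 mm², ΣAx_c = 99750.00 mm³, ΣAy_c = 379800.00 mm³.
x_c = 99750.00/4220.00 = 23.64 mm; y_c = 379800.00/4220.00 = 90.00 mm.

x_c = 23.64 mm, y_c = 90.00 mm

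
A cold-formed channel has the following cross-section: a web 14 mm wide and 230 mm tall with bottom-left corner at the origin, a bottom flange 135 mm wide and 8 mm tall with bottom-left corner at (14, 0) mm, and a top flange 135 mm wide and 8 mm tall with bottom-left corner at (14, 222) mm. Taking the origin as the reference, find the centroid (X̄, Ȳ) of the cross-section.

web: A = 14 × 230 = 3220.00, centroid at (7.00, 115.00).
bottom flange: A = 135 × 8 = 1080.00, centroid at (81.50, 4.00).
top flange: A = 135 × 8 = 1080.00, centroid at (81.50, 226.00).
ΣA = 5380.00 mm², ΣAX̄ = 198580.00 mm³, ΣAȲ = 618700.00 mm³.
X̄ = 198580.00/5380.00 = 36.91 mm; Ȳ = 618700.00/5380.00 = 115.00 mm.

X̄ = 36.91 mm, Ȳ = 115.00 mm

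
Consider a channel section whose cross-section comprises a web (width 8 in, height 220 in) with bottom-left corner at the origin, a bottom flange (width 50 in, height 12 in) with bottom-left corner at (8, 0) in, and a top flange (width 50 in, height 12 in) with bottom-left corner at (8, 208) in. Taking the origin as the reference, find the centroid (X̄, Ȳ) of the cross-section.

X̄ = 15.76 in, Ȳ = 110.00 in

web: A = 8 × 220 = 1760.00, centroid at (4.00, 110.00).
bottom flange: A = 50 × 12 = 600.00, centroid at (33.00, 6.00).
top flange: A = 50 × 12 = 600.00, centroid at (33.00, 214.00).
ΣA = 2960.00 in², ΣAX̄ = 46640.00 in³, ΣAȲ = 325600.00 in³.
X̄ = 46640.00/2960.00 = 15.76 in; Ȳ = 325600.00/2960.00 = 110.00 in.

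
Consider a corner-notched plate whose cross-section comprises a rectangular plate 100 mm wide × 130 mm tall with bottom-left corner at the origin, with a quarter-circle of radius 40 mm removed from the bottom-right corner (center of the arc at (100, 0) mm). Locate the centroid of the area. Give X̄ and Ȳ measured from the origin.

X̄ = 46.47 mm, Ȳ = 70.14 mm

Part | A | x̄ᵢ | ȳᵢ | A·x̄ᵢ | A·ȳᵢ
plate | 13000.00 | 50.00 | 65.00 | 650000.00 | 845000.00
removed quarter-circle | -1256.64 | 83.02 | 16.98 | -104330.37 | -21333.33
Σ | 11743.36 |  |  | 545669.63 | 823666.67
X̄ = 545669.63 / 11743.36 = 46.47 mm
Ȳ = 823666.67 / 11743.36 = 70.14 mm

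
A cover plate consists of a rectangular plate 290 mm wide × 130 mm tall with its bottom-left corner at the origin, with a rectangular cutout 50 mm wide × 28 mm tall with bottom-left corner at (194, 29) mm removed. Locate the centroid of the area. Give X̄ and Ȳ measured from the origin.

plate: A = 290 × 130 = 37700.00, centroid at (145.00, 65.00).
hole: A = −(50 × 28) = -1400.00, centroid at (219.00, 43.00).
ΣA = 36300.00 mm², ΣAX̄ = 5159900.00 mm³, ΣAȲ = 2390300.00 mm³.
X̄ = 5159900.00/36300.00 = 142.15 mm; Ȳ = 2390300.00/36300.00 = 65.85 mm.

X̄ = 142.15 mm, Ȳ = 65.85 mm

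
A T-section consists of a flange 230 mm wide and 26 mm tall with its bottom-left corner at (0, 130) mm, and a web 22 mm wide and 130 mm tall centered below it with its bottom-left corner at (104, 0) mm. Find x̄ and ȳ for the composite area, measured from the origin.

web: A = 22 × 130 = 2860.00, centroid at (115.00, 65.00).
flange: A = 230 × 26 = 5980.00, centroid at (115.00, 143.00).
ΣA = 8840.00 mm²
ΣAx̄ = (2860.00)(115.00) + (5980.00)(115.00) = 1016600.00 mm³
ΣAȳ = (2860.00)(65.00) + (5980.00)(143.00) = 1041040.00 mm³
x̄ = 1016600.00 / 8840.00 = 115.00 mm
ȳ = 1041040.00 / 8840.00 = 117.76 mm

x̄ = 115.00 mm, ȳ = 117.76 mm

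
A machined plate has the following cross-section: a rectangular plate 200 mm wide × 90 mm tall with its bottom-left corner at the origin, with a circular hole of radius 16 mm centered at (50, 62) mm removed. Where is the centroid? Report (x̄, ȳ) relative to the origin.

plate: A = 200 × 90 = 18000.00, centroid at (100.00, 45.00).
hole: A = −π·16² = -804.25, centroid at (50.00, 62.00).
ΣA = 17195.75 mm², ΣAx̄ = 1759787.61 mm³, ΣAȳ = 760136.64 mm³.
x̄ = 1759787.61/17195.75 = 102.34 mm; ȳ = 760136.64/17195.75 = 44.20 mm.

x̄ = 102.34 mm, ȳ = 44.20 mm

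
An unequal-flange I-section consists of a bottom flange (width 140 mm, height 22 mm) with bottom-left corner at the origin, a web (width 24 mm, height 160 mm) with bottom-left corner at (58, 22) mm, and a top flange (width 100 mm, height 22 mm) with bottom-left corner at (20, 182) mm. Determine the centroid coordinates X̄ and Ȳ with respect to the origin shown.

bottom flange: A = 140 × 22 = 3080.00, centroid at (70.00, 11.00).
web: A = 24 × 160 = 3840.00, centroid at (70.00, 102.00).
top flange: A = 100 × 22 = 2200.00, centroid at (70.00, 193.00).
ΣA = 9120.00 mm²
ΣAX̄ = (3080.00)(70.00) + (3840.00)(70.00) + (2200.00)(70.00) = 638400.00 mm³
ΣAȲ = (3080.00)(11.00) + (3840.00)(102.00) + (2200.00)(193.00) = 850160.00 mm³
X̄ = 638400.00 / 9120.00 = 70.00 mm
Ȳ = 850160.00 / 9120.00 = 93.22 mm

X̄ = 70.00 mm, Ȳ = 93.22 mm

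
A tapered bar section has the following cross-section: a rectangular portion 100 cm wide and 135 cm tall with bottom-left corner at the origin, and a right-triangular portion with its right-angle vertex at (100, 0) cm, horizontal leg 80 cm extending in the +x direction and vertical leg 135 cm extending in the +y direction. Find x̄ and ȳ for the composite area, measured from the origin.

rectangular portion: A = 100 × 135 = 13500.00, centroid at (50.00, 67.50).
triangular portion: A = ½·80·135 = 5400.00, centroid at (126.67, 45.00).
ΣA = 18900.00 cm², ΣAx̄ = 1359000.00 cm³, ΣAȳ = 1154250.00 cm³.
x̄ = 1359000.00/18900.00 = 71.90 cm; ȳ = 1154250.00/18900.00 = 61.07 cm.

x̄ = 71.90 cm, ȳ = 61.07 cm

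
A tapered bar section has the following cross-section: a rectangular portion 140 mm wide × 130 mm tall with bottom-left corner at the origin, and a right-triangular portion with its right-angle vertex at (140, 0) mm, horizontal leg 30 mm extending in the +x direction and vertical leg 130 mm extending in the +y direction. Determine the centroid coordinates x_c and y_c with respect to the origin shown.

x_c = 77.74 mm, y_c = 62.90 mm

Part | A | x̄ᵢ | ȳᵢ | A·x̄ᵢ | A·ȳᵢ
rectangular portion | 18200.00 | 70.00 | 65.00 | 1274000.00 | 1183000.00
triangular portion | 1950.00 | 150.00 | 43.33 | 292500.00 | 84500.00
Σ | 20150.00 |  |  | 1566500.00 | 1267500.00
x_c = 1566500.00 / 20150.00 = 77.74 mm
y_c = 1267500.00 / 20150.00 = 62.90 mm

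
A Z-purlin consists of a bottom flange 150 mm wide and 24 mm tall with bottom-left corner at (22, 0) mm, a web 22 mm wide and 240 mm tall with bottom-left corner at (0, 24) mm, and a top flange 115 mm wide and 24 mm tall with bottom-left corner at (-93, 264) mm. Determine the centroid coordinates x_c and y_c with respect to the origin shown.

x_c = 26.57 mm, y_c = 134.47 mm

bottom flange: A = 150 × 24 = 3600.00, centroid at (97.00, 12.00).
web: A = 22 × 240 = 5280.00, centroid at (11.00, 144.00).
top flange: A = 115 × 24 = 2760.00, centroid at (-35.50, 276.00).
ΣA = 11640.00 mm²
ΣAx_c = (3600.00)(97.00) + (5280.00)(11.00) + (2760.00)(-35.50) = 309300.00 mm³
ΣAy_c = (3600.00)(12.00) + (5280.00)(144.00) + (2760.00)(276.00) = 1565280.00 mm³
x_c = 309300.00 / 11640.00 = 26.57 mm
y_c = 1565280.00 / 11640.00 = 134.47 mm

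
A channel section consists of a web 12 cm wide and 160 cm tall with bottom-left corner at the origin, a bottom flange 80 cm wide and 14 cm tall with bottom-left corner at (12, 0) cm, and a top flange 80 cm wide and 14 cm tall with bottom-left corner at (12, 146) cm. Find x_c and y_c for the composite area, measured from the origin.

x_c = 30.77 cm, y_c = 80.00 cm

web: A = 12 × 160 = 1920.00, centroid at (6.00, 80.00).
bottom flange: A = 80 × 14 = 1120.00, centroid at (52.00, 7.00).
top flange: A = 80 × 14 = 1120.00, centroid at (52.00, 153.00).
ΣA = 4160.00 cm²
ΣAx_c = (1920.00)(6.00) + (1120.00)(52.00) + (1120.00)(52.00) = 128000.00 cm³
ΣAy_c = (1920.00)(80.00) + (1120.00)(7.00) + (1120.00)(153.00) = 332800.00 cm³
x_c = 128000.00 / 4160.00 = 30.77 cm
y_c = 332800.00 / 4160.00 = 80.00 cm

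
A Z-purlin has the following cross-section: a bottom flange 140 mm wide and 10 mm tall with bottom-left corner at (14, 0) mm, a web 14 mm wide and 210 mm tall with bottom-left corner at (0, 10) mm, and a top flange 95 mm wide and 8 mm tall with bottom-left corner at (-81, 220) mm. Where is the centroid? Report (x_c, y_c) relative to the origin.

Part | A | x̄ᵢ | ȳᵢ | A·x̄ᵢ | A·ȳᵢ
bottom flange | 1400.00 | 84.00 | 5.00 | 117600.00 | 7000.00
web | 2940.00 | 7.00 | 115.00 | 20580.00 | 338100.00
top flange | 760.00 | -33.50 | 224.00 | -25460.00 | 170240.00
Σ | 5100.00 |  |  | 112720.00 | 515340.00
x_c = 112720.00 / 5100.00 = 22.10 mm
y_c = 515340.00 / 5100.00 = 101.05 mm

x_c = 22.10 mm, y_c = 101.05 mm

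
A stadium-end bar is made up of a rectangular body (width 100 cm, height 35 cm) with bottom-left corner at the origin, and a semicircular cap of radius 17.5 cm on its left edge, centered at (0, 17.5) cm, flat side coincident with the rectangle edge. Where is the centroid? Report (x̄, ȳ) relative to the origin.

x̄ = 43.06 cm, ȳ = 17.50 cm

rectangular body: A = 100 × 35 = 3500.00, centroid at (50.00, 17.50).
semicircular end: A = ½π·17.5² = 481.06, centroid at (-7.43, 17.50).
ΣA = 3981.06 cm²
ΣAx̄ = (3500.00)(50.00) + (481.06)(-7.43) = 171427.08 cm³
ΣAȳ = (3500.00)(17.50) + (481.06)(17.50) = 69668.49 cm³
x̄ = 171427.08 / 3981.06 = 43.06 cm
ȳ = 69668.49 / 3981.06 = 17.50 cm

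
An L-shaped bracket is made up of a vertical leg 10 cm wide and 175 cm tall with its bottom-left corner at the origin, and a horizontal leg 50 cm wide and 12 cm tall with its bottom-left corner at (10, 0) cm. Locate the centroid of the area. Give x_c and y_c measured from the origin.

x_c = 12.66 cm, y_c = 66.69 cm

vertical leg: A = 10 × 175 = 1750.00, centroid at (5.00, 87.50).
horizontal leg: A = 50 × 12 = 600.00, centroid at (35.00, 6.00).
ΣA = 2350.00 cm²
ΣAx_c = (1750.00)(5.00) + (600.00)(35.00) = 29750.00 cm³
ΣAy_c = (1750.00)(87.50) + (600.00)(6.00) = 156725.00 cm³
x_c = 29750.00 / 2350.00 = 12.66 cm
y_c = 156725.00 / 2350.00 = 66.69 cm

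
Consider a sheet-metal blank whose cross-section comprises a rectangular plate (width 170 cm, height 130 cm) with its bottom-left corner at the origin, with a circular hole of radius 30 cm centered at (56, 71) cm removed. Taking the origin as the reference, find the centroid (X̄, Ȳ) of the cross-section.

plate: A = 170 × 130 = 22100.00, centroid at (85.00, 65.00).
hole: A = −π·30² = -2827.43, centroid at (56.00, 71.00).
ΣA = 19272.57 cm²
ΣAX̄ = (22100.00)(85.00) + (-2827.43)(56.00) = 1720163.73 cm³
ΣAȲ = (22100.00)(65.00) + (-2827.43)(71.00) = 1235752.23 cm³
X̄ = 1720163.73 / 19272.57 = 89.25 cm
Ȳ = 1235752.23 / 19272.57 = 64.12 cm

X̄ = 89.25 cm, Ȳ = 64.12 cm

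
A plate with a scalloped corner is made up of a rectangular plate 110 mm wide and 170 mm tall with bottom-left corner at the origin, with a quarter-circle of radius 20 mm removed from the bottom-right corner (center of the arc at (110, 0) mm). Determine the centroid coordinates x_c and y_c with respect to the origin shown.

plate: A = 110 × 170 = 18700.00, centroid at (55.00, 85.00).
removed quarter-circle: A = −¼π·20² = -314.16, centroid at (101.51, 8.49).
ΣA = 18385.84 mm², ΣAx_c = 996609.15 mm³, ΣAy_c = 1586833.33 mm³.
x_c = 996609.15/18385.84 = 54.21 mm; y_c = 1586833.33/18385.84 = 86.31 mm.

x_c = 54.21 mm, y_c = 86.31 mm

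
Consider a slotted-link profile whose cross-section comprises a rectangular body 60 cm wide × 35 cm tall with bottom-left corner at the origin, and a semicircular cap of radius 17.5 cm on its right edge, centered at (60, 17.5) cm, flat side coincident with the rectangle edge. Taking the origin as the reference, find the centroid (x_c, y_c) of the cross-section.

x_c = 36.98 cm, y_c = 17.50 cm

rectangular body: A = 60 × 35 = 2100.00, centroid at (30.00, 17.50).
semicircular end: A = ½π·17.5² = 481.06, centroid at (67.43, 17.50).
ΣA = 2581.06 cm², ΣAx_c = 95436.30 cm³, ΣAy_c = 45168.49 cm³.
x_c = 95436.30/2581.06 = 36.98 cm; y_c = 45168.49/2581.06 = 17.50 cm.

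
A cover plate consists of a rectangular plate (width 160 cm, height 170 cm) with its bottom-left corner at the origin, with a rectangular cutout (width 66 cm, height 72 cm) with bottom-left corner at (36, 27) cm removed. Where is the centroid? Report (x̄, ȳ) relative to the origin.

plate: A = 160 × 170 = 27200.00, centroid at (80.00, 85.00).
hole: A = −(66 × 72) = -4752.00, centroid at (69.00, 63.00).
ΣA = 22448.00 cm², ΣAx̄ = 1848112.00 cm³, ΣAȳ = 2012624.00 cm³.
x̄ = 1848112.00/22448.00 = 82.33 cm; ȳ = 2012624.00/22448.00 = 89.66 cm.

x̄ = 82.33 cm, ȳ = 89.66 cm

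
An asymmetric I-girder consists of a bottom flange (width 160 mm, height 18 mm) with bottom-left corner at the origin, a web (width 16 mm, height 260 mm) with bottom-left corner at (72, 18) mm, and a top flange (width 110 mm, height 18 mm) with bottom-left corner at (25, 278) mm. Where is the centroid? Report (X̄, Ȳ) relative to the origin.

bottom flange: A = 160 × 18 = 2880.00, centroid at (80.00, 9.00).
web: A = 16 × 260 = 4160.00, centroid at (80.00, 148.00).
top flange: A = 110 × 18 = 1980.00, centroid at (80.00, 287.00).
ΣA = 9020.00 mm²
ΣAX̄ = (2880.00)(80.00) + (4160.00)(80.00) + (1980.00)(80.00) = 721600.00 mm³
ΣAȲ = (2880.00)(9.00) + (4160.00)(148.00) + (1980.00)(287.00) = 1209860.00 mm³
X̄ = 721600.00 / 9020.00 = 80.00 mm
Ȳ = 1209860.00 / 9020.00 = 134.13 mm

X̄ = 80.00 mm, Ȳ = 134.13 mm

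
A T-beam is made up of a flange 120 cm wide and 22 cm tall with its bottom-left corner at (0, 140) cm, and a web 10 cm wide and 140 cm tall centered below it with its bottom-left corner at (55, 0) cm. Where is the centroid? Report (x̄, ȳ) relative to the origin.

Part | A | x̄ᵢ | ȳᵢ | A·x̄ᵢ | A·ȳᵢ
web | 1400.00 | 60.00 | 70.00 | 84000.00 | 98000.00
flange | 2640.00 | 60.00 | 151.00 | 158400.00 | 398640.00
Σ | 4040.00 |  |  | 242400.00 | 496640.00
x̄ = 242400.00 / 4040.00 = 60.00 cm
ȳ = 496640.00 / 4040.00 = 122.93 cm

x̄ = 60.00 cm, ȳ = 122.93 cm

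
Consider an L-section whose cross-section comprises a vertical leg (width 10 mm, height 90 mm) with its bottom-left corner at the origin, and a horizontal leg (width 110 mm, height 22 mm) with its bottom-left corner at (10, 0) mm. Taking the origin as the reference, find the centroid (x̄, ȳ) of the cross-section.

x̄ = 48.73 mm, ȳ = 20.22 mm

vertical leg: A = 10 × 90 = 900.00, centroid at (5.00, 45.00).
horizontal leg: A = 110 × 22 = 2420.00, centroid at (65.00, 11.00).
ΣA = 3320.00 mm², ΣAx̄ = 161800.00 mm³, ΣAȳ = 67120.00 mm³.
x̄ = 161800.00/3320.00 = 48.73 mm; ȳ = 67120.00/3320.00 = 20.22 mm.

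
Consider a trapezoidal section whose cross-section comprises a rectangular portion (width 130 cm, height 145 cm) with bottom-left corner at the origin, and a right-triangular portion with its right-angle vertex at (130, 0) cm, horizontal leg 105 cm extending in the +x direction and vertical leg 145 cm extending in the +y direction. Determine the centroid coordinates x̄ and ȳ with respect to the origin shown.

rectangular portion: A = 130 × 145 = 18850.00, centroid at (65.00, 72.50).
triangular portion: A = ½·105·145 = 7612.50, centroid at (165.00, 48.33).
ΣA = 26462.50 cm²
ΣAx̄ = (18850.00)(65.00) + (7612.50)(165.00) = 2481312.50 cm³
ΣAȳ = (18850.00)(72.50) + (7612.50)(48.33) = 1734562.50 cm³
x̄ = 2481312.50 / 26462.50 = 93.77 cm
ȳ = 1734562.50 / 26462.50 = 65.55 cm

x̄ = 93.77 cm, ȳ = 65.55 cm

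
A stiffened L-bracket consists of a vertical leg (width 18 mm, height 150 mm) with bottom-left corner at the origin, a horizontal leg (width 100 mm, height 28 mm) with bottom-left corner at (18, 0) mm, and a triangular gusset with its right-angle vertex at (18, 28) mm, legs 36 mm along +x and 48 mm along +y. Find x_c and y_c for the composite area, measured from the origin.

x_c = 37.81 mm, y_c = 43.95 mm

Part | A | x̄ᵢ | ȳᵢ | A·x̄ᵢ | A·ȳᵢ
vertical leg | 2700.00 | 9.00 | 75.00 | 24300.00 | 202500.00
horizontal leg | 2800.00 | 68.00 | 14.00 | 190400.00 | 39200.00
gusset | 864.00 | 30.00 | 44.00 | 25920.00 | 38016.00
Σ | 6364.00 |  |  | 240620.00 | 279716.00
x_c = 240620.00 / 6364.00 = 37.81 mm
y_c = 279716.00 / 6364.00 = 43.95 mm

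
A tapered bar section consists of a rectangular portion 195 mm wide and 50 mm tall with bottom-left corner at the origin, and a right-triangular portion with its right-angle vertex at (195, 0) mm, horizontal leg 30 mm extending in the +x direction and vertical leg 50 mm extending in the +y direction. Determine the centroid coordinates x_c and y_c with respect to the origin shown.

x_c = 105.18 mm, y_c = 24.40 mm

rectangular portion: A = 195 × 50 = 9750.00, centroid at (97.50, 25.00).
triangular portion: A = ½·30·50 = 750.00, centroid at (205.00, 16.67).
ΣA = 10500.00 mm², ΣAx_c = 1104375.00 mm³, ΣAy_c = 256250.00 mm³.
x_c = 1104375.00/10500.00 = 105.18 mm; y_c = 256250.00/10500.00 = 24.40 mm.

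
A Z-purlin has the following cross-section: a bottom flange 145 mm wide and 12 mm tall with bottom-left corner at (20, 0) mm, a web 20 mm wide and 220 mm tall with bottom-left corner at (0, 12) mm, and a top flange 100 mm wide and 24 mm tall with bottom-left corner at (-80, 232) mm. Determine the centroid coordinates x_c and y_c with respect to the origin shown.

x_c = 15.57 mm, y_c = 132.65 mm

bottom flange: A = 145 × 12 = 1740.00, centroid at (92.50, 6.00).
web: A = 20 × 220 = 4400.00, centroid at (10.00, 122.00).
top flange: A = 100 × 24 = 2400.00, centroid at (-30.00, 244.00).
ΣA = 8540.00 mm², ΣAx_c = 132950.00 mm³, ΣAy_c = 1132840.00 mm³.
x_c = 132950.00/8540.00 = 15.57 mm; y_c = 1132840.00/8540.00 = 132.65 mm.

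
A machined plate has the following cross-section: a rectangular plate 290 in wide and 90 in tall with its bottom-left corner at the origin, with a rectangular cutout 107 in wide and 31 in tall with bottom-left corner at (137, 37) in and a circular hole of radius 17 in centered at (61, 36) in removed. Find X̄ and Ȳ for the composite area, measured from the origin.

plate: A = 290 × 90 = 26100.00, centroid at (145.00, 45.00).
hole 1: A = −(107 × 31) = -3317.00, centroid at (190.50, 52.50).
hole 2: A = −π·17² = -907.92, centroid at (61.00, 36.00).
ΣA = 21875.08 in²
ΣAX̄ = (26100.00)(145.00) + (-3317.00)(190.50) + (-907.92)(61.00) = 3097228.36 in³
ΣAȲ = (26100.00)(45.00) + (-3317.00)(52.50) + (-907.92)(36.00) = 967672.37 in³
X̄ = 3097228.36 / 21875.08 = 141.59 in
Ȳ = 967672.37 / 21875.08 = 44.24 in

X̄ = 141.59 in, Ȳ = 44.24 in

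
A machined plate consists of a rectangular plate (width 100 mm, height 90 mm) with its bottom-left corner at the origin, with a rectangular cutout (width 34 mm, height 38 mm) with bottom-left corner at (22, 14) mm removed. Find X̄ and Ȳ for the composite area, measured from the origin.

X̄ = 51.84 mm, Ȳ = 47.01 mm

plate: A = 100 × 90 = 9000.00, centroid at (50.00, 45.00).
hole: A = −(34 × 38) = -1292.00, centroid at (39.00, 33.00).
ΣA = 7708.00 mm², ΣAX̄ = 399612.00 mm³, ΣAȲ = 362364.00 mm³.
X̄ = 399612.00/7708.00 = 51.84 mm; Ȳ = 362364.00/7708.00 = 47.01 mm.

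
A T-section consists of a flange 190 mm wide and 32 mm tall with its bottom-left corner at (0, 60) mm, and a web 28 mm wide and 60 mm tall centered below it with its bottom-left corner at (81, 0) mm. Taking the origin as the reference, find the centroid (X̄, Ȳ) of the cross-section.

X̄ = 95.00 mm, Ȳ = 66.04 mm

web: A = 28 × 60 = 1680.00, centroid at (95.00, 30.00).
flange: A = 190 × 32 = 6080.00, centroid at (95.00, 76.00).
ΣA = 7760.00 mm², ΣAX̄ = 737200.00 mm³, ΣAȲ = 512480.00 mm³.
X̄ = 737200.00/7760.00 = 95.00 mm; Ȳ = 512480.00/7760.00 = 66.04 mm.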